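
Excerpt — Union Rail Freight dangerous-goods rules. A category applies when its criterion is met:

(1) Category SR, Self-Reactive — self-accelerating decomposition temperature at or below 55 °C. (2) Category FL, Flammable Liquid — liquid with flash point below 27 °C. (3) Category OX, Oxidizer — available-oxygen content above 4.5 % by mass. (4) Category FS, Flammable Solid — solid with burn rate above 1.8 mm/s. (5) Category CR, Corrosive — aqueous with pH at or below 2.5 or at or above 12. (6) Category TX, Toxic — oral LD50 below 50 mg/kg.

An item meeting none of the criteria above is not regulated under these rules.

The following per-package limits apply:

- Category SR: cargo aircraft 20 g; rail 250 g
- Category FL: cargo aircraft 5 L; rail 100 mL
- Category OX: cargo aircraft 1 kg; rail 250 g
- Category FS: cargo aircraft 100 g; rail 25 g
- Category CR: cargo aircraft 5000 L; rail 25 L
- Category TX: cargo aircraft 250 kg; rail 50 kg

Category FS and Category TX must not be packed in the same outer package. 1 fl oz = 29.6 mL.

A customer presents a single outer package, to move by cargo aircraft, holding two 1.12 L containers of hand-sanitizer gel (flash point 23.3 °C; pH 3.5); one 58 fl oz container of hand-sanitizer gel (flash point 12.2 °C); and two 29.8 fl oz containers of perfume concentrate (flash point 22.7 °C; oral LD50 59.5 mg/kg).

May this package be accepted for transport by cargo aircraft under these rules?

No

With flash point 23.3 °C (< 27 °C), the hand-sanitizer gel falls in Category FL.
Flash point 12.2 °C meets the Category FL criterion (Flammable Liquid), so the hand-sanitizer gel is Category FL.
With flash point 22.7 °C (< 27 °C), the perfume concentrate falls in Category FL.
Total Category FL: (two 1.12 L containers = 2.24 L) + (one 58 fl oz container = 1716.8 mL) + (two 29.8 fl oz containers = 1764.16 mL) = 5720.96 mL.
That exceeds the Category FL cargo aircraft limit of 5 L.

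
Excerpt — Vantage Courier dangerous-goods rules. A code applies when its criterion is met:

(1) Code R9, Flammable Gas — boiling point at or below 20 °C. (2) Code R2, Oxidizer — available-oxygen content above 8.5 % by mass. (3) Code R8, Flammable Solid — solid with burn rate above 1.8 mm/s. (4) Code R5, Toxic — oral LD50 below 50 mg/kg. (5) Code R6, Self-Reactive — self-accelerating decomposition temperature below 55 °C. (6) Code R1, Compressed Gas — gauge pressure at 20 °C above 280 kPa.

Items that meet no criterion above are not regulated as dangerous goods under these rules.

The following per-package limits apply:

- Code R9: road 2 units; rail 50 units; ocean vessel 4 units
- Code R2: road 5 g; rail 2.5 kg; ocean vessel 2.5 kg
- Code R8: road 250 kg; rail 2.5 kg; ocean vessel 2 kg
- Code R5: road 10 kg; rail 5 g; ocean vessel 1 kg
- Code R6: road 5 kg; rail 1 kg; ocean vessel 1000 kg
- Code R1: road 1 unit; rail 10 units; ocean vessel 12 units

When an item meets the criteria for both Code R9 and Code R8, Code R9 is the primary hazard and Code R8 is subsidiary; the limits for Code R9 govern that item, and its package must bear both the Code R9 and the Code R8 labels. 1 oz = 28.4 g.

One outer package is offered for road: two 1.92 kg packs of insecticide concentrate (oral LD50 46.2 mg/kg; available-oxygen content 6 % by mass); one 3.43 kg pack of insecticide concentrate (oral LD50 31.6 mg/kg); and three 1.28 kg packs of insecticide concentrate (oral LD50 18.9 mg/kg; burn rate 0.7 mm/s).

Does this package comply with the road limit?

No

The insecticide concentrate has oral LD50 46.2 mg/kg, which is < 50 mg/kg, so it is Code R5 (Toxic).
Insecticide concentrate: oral LD50 31.6 mg/kg < 50 mg/kg → Code R5 (Toxic).
With oral LD50 18.9 mg/kg (< 50 mg/kg), the insecticide concentrate falls in Code R5.
Code R5 net quantity: (two 1.92 kg packs = 3.84 kg) + 3.43 kg + (three 1.28 kg packs = 3.84 kg) = 11.11 kg.
That exceeds the Code R5 road limit of 10 kg.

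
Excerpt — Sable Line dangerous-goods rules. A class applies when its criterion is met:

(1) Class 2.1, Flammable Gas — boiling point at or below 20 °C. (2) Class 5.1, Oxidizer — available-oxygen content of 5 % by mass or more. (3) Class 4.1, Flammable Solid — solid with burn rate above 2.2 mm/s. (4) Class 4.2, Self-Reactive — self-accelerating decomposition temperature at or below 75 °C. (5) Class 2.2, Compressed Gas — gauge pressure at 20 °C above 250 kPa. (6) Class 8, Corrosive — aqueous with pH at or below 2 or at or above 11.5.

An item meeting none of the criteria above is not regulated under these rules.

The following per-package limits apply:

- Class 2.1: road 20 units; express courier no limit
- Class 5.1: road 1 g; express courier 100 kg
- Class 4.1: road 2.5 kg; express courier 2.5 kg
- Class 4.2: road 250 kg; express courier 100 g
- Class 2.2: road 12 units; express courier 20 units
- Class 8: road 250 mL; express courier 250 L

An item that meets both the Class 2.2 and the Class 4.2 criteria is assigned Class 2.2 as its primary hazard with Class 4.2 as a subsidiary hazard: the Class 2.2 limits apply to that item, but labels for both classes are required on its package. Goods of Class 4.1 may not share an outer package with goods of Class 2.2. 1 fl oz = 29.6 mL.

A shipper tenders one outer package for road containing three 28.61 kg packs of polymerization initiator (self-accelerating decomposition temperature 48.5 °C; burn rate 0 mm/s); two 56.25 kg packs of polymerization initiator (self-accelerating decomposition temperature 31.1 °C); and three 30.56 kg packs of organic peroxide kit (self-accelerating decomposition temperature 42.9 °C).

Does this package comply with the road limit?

No

Polymerization initiator: self-accelerating decomposition temperature 48.5 °C ≤ 75 °C → Class 4.2 (Self-Reactive).
Polymerization initiator: self-accelerating decomposition temperature 31.1 °C ≤ 75 °C → Class 4.2 (Self-Reactive).
Organic peroxide kit: self-accelerating decomposition temperature 42.9 °C ≤ 75 °C → Class 4.2 (Self-Reactive).
Class 4.2 net quantity: (three 28.61 kg packs = 85.83 kg) + (two 56.25 kg packs = 112.5 kg) + (three 30.56 kg packs = 91.68 kg) = 290.01 kg.
290.01 kg > 250 kg (road limit, Class 4.2) — over the limit.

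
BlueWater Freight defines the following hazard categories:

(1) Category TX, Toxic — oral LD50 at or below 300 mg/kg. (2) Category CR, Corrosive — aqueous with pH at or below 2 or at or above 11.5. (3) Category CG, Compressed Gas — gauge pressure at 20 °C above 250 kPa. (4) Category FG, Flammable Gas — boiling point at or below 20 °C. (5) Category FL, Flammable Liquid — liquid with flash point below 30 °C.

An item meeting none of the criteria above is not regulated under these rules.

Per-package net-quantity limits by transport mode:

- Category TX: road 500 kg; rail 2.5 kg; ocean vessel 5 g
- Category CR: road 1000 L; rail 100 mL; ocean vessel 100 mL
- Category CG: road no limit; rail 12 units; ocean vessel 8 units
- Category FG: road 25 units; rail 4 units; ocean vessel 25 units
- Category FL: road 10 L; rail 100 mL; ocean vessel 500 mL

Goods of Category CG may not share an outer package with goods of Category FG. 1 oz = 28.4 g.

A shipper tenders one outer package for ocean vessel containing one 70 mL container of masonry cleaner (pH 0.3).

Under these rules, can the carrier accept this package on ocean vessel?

With pH 0.3 (≤ 2), the masonry cleaner falls in Category CR.
Category CR quantity: 70 mL.
That is within the Category CR ocean vessel limit of 100 mL.

Yes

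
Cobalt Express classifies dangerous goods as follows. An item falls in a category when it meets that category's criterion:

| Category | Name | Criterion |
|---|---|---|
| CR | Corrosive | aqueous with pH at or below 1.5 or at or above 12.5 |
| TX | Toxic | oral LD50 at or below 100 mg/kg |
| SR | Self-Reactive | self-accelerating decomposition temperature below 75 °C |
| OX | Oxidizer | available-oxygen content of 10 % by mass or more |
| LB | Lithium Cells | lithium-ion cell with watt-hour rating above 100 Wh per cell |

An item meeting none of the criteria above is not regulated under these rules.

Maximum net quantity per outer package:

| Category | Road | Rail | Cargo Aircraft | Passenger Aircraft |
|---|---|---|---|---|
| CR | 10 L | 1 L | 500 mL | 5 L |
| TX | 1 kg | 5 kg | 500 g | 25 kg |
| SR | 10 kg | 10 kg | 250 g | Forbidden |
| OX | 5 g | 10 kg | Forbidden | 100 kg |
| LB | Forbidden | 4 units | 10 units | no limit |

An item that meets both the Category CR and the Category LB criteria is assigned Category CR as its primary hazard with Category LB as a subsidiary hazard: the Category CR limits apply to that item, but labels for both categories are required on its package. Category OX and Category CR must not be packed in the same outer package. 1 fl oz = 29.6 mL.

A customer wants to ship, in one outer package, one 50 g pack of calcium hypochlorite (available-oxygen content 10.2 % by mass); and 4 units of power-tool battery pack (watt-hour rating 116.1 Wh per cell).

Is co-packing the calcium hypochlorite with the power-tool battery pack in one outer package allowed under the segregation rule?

The calcium hypochlorite has available-oxygen content 10.2 % by mass, which is ≥ 10 % by mass, so it is Category OX (Oxidizer).
With watt-hour rating 116.1 Wh per cell (> 100 Wh per cell), the power-tool battery pack falls in Category LB.
No segregation rule bars Category OX with Category LB.

Yes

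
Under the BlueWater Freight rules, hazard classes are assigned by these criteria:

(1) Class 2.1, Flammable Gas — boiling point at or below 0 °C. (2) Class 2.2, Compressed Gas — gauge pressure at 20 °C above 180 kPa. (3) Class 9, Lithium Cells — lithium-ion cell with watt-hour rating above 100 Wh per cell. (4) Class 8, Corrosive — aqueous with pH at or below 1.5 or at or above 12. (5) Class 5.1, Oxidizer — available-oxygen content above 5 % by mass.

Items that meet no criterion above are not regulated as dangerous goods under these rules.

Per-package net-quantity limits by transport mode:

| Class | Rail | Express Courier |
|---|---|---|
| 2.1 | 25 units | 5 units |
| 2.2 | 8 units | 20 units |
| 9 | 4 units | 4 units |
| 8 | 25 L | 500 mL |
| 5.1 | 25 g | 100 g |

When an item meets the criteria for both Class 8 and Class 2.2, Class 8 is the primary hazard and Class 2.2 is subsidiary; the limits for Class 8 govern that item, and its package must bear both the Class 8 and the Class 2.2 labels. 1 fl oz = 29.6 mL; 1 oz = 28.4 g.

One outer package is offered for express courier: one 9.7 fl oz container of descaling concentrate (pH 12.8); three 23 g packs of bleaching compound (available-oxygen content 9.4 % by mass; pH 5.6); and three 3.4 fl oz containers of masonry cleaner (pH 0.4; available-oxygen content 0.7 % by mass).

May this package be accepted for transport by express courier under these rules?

Descaling concentrate: pH 12.8 ≥ 12 → Class 8 (Corrosive).
With available-oxygen content 9.4 % by mass (> 5 % by mass), the bleaching compound falls in Class 5.1.
Masonry cleaner: pH 0.4 ≤ 1.5 → Class 8 (Corrosive).
Class 5.1 quantity: three 23 g packs = 69 g.
That is within the Class 5.1 express courier limit of 100 g.
Total Class 8: (one 9.7 fl oz container = 287.12 mL) + (three 3.4 fl oz containers = 301.92 mL) = 589.04 mL.
That exceeds the Class 8 express courier limit of 500 mL.

No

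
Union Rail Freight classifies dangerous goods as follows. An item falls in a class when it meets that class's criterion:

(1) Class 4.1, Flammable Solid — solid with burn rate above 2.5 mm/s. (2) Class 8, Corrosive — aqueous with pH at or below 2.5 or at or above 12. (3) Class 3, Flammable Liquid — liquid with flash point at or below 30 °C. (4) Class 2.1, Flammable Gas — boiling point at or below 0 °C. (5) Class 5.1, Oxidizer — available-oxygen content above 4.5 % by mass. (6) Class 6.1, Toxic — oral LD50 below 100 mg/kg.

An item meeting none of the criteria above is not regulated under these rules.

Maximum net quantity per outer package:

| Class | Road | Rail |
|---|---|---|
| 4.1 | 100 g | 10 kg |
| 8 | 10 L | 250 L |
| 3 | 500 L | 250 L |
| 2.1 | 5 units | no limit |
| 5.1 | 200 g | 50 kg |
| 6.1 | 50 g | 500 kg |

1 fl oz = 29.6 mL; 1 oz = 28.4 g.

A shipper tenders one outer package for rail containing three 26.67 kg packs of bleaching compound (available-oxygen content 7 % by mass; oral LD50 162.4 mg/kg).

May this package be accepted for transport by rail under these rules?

With available-oxygen content 7 % by mass (> 4.5 % by mass), the bleaching compound falls in Class 5.1.
Class 5.1 quantity: three 26.67 kg packs = 80.01 kg.
80.01 kg > 50 kg (rail limit, Class 5.1) — over the limit.

No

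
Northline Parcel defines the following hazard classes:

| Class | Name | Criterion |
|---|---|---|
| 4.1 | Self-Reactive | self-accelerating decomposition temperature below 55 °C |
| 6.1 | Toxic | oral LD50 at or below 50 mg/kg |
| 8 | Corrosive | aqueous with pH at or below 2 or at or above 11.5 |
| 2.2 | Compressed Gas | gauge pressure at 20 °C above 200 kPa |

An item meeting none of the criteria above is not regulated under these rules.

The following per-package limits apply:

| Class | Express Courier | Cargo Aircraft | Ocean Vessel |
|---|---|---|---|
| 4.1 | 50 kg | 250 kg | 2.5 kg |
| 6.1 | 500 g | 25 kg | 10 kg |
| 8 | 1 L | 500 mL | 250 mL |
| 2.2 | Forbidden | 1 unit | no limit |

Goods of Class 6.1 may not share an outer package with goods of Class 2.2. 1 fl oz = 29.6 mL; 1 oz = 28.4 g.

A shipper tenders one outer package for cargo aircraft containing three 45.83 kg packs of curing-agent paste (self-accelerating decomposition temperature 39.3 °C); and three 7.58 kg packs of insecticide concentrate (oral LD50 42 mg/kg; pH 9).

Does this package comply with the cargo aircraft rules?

The curing-agent paste has self-accelerating decomposition temperature 39.3 °C, which is < 55 °C, so it is Class 4.1 (Self-Reactive).
Oral LD50 42 mg/kg meets the Class 6.1 criterion (Toxic), so the insecticide concentrate is Class 6.1.
Class 6.1 quantity: three 7.58 kg packs = 22.74 kg.
22.74 kg ≤ 25 kg (cargo aircraft limit, Class 6.1) — within limit.
Class 4.1 quantity: three 45.83 kg packs = 137.49 kg.
That is within the Class 4.1 cargo aircraft limit of 250 kg.
The segregation rule (Class 6.1 with Class 2.2) does not apply to Class 6.1 with Class 4.1.
Every hazard class is within its cargo aircraft limit and no segregation rule is violated.

Yes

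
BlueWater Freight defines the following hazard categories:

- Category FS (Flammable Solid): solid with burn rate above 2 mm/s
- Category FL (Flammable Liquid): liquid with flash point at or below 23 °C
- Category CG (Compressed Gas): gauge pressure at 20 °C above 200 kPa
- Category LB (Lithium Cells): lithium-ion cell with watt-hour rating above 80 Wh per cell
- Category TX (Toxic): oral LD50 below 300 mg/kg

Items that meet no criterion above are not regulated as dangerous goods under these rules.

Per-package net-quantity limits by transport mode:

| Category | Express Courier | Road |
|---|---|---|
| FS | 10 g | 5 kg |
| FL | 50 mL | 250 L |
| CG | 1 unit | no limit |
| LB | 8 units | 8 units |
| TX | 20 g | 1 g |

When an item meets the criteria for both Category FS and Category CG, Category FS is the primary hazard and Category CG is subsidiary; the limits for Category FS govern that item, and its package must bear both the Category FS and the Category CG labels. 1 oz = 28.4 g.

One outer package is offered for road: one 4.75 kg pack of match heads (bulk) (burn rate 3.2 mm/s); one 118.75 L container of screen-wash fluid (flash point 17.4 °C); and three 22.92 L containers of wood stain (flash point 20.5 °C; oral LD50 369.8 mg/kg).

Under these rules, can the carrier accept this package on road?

Match heads (bulk): burn rate 3.2 mm/s > 2 mm/s → Category FS (Flammable Solid).
Screen-wash fluid: flash point 17.4 °C ≤ 23 °C → Category FL (Flammable Liquid).
With flash point 20.5 °C (≤ 23 °C), the wood stain falls in Category FL.
Category FS quantity: 4.75 kg.
That is within the Category FS road limit of 5 kg.
Category FL net quantity: 118.75 L + (three 22.92 L containers = 68.76 L) = 187.51 L.
187.51 L is within the road limit of 250 L for Category FL.
Every hazard category is within its road limit and no segregation rule is violated.

Yes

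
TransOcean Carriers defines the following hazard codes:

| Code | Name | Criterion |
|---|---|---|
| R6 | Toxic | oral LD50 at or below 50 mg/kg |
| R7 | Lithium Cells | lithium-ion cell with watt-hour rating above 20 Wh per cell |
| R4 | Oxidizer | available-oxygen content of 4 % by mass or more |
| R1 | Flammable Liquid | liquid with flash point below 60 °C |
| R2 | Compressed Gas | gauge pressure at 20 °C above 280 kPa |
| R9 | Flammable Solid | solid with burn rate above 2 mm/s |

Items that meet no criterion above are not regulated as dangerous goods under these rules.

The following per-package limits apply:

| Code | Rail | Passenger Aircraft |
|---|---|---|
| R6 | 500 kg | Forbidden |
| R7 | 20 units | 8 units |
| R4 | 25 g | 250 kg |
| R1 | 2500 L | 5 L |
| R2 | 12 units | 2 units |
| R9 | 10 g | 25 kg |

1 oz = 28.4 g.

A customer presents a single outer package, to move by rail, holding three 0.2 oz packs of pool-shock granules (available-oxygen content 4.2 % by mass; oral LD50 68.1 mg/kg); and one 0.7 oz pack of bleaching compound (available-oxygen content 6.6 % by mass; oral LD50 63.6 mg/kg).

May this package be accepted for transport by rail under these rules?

Pool-shock granules: available-oxygen content 4.2 % by mass ≥ 4 % by mass → Code R4 (Oxidizer).
Bleaching compound: available-oxygen content 6.6 % by mass ≥ 4 % by mass → Code R4 (Oxidizer).
Code R4 net quantity: (three 0.2 oz packs = 17.04 g) + (one 0.7 oz pack = 19.88 g) = 36.92 g.
That exceeds the Code R4 rail limit of 25 g.

No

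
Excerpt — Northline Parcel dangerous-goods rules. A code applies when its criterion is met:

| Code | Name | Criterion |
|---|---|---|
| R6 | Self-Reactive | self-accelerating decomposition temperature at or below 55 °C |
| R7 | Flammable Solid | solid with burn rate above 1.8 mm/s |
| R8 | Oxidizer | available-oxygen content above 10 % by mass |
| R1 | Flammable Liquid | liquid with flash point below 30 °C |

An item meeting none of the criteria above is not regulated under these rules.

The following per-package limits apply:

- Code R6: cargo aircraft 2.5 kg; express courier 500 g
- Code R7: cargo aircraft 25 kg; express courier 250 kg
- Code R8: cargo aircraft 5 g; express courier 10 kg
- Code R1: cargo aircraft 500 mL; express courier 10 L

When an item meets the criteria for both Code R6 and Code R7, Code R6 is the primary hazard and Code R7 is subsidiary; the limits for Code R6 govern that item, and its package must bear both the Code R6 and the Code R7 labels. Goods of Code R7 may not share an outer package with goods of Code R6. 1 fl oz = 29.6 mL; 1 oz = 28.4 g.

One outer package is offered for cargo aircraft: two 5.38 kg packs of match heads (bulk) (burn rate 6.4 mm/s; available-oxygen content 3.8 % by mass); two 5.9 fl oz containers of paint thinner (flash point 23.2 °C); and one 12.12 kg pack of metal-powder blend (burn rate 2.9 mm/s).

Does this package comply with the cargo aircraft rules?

The match heads (bulk) have burn rate 6.4 mm/s, which is > 1.8 mm/s, so they are Code R7 (Flammable Solid).
Paint thinner: flash point 23.2 °C < 30 °C → Code R1 (Flammable Liquid).
Burn rate 2.9 mm/s meets the Code R7 criterion (Flammable Solid), so the metal-powder blend is Code R7.
Total Code R7: (two 5.38 kg packs = 10.76 kg) + 12.12 kg = 22.88 kg.
22.88 kg ≤ 25 kg (cargo aircraft limit, Code R7) — within limit.
Code R1 quantity: two 5.9 fl oz containers = 349.28 mL.
That is within the Code R1 cargo aircraft limit of 500 mL.
The segregation rule (Code R7 with Code R6) does not apply to Code R7 with Code R1.
Every hazard code is within its cargo aircraft limit and no segregation rule is violated.

Yes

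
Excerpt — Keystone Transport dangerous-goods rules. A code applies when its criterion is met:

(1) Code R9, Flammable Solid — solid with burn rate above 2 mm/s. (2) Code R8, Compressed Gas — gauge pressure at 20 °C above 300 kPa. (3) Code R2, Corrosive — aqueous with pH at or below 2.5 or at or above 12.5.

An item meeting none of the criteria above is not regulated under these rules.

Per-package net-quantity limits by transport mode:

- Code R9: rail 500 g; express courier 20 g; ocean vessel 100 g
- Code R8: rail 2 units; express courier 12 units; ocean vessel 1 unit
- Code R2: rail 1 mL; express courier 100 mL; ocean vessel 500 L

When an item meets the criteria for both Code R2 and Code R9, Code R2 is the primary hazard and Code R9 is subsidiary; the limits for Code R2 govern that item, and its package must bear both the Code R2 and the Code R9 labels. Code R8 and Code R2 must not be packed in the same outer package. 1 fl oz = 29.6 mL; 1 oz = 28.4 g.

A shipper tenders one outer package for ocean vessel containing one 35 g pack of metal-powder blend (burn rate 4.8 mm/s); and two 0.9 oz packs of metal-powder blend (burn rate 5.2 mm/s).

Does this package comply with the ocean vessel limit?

The metal-powder blend has burn rate 4.8 mm/s, which is > 2 mm/s, so it is Code R9 (Flammable Solid).
The metal-powder blend has burn rate 5.2 mm/s, which is > 2 mm/s, so it is Code R9 (Flammable Solid).
Total Code R9: 35 g + (two 0.9 oz packs = 51.12 g) = 86.12 g.
86.12 g is within the ocean vessel limit of 100 g for Code R9.

Yes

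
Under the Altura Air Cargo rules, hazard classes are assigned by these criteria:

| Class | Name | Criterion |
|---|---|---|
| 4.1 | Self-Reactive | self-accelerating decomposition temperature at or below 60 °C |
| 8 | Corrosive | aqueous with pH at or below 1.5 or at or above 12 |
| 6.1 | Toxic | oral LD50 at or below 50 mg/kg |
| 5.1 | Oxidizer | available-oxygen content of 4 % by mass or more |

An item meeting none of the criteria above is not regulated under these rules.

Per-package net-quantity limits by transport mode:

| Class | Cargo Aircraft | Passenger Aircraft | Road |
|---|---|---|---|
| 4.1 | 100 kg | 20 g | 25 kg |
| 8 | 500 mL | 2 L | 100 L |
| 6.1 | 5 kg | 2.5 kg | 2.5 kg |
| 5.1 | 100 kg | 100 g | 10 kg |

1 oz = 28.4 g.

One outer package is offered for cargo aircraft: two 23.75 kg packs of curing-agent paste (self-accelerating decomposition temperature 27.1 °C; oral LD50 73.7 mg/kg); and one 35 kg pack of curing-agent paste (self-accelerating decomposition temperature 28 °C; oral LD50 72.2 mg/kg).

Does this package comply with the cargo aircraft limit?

Yes

With self-accelerating decomposition temperature 27.1 °C (≤ 60 °C), the curing-agent paste falls in Class 4.1.
The curing-agent paste has self-accelerating decomposition temperature 28 °C, which is ≤ 60 °C, so it is Class 4.1 (Self-Reactive).
Class 4.1 net quantity: (two 23.75 kg packs = 47.5 kg) + 35 kg = 82.5 kg.
82.5 kg is within the cargo aircraft limit of 100 kg for Class 4.1.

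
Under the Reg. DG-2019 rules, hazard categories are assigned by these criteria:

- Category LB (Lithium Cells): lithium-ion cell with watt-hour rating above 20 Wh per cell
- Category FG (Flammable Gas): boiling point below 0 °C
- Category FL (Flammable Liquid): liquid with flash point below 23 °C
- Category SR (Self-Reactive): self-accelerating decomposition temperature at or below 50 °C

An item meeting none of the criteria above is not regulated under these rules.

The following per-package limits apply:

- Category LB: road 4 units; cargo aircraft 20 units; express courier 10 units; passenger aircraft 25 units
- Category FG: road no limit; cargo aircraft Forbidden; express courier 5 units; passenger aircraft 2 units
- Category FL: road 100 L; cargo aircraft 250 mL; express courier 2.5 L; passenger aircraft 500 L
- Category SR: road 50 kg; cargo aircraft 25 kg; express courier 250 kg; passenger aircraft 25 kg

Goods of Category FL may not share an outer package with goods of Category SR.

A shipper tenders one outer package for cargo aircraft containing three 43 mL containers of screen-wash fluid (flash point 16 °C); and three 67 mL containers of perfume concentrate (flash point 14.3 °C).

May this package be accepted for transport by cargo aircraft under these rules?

With flash point 16 °C (< 23 °C), the screen-wash fluid falls in Category FL.
The perfume concentrate has flash point 14.3 °C, which is < 23 °C, so it is Category FL (Flammable Liquid).
Category FL net quantity: (three 43 mL containers = 129 mL) + (three 67 mL containers = 201 mL) = 330 mL.
330 mL > 250 mL (cargo aircraft limit, Category FL) — over the limit.

No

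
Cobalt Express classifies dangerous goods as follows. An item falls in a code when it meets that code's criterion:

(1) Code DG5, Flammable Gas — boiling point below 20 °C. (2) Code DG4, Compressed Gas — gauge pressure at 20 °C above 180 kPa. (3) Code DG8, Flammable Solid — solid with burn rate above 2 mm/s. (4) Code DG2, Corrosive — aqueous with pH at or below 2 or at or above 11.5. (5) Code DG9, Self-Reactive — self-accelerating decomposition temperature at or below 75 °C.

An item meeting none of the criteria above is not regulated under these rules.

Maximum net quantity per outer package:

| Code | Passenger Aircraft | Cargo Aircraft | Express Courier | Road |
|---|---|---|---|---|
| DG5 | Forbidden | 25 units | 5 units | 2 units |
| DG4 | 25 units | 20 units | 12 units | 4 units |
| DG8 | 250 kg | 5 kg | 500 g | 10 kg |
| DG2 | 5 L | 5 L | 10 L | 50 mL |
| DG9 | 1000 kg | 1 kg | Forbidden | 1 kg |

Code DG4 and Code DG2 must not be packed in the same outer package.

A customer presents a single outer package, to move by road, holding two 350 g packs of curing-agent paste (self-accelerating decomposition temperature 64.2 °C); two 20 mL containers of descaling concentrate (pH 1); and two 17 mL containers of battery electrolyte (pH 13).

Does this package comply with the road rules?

No

Curing-agent paste: self-accelerating decomposition temperature 64.2 °C ≤ 75 °C → Code DG9 (Self-Reactive).
With pH 1 (≤ 2), the descaling concentrate falls in Code DG2.
The battery electrolyte has pH 13, which is ≥ 11.5, so it is Code DG2 (Corrosive).
Code DG9 quantity: two 350 g packs = 700 g.
That is within the Code DG9 road limit of 1 kg.
Code DG2 net quantity: (two 20 mL containers = 40 mL) + (two 17 mL containers = 34 mL) = 74 mL.
74 mL exceeds the road limit of 50 mL for Code DG2.
The segregation rule (Code DG4 with Code DG2) does not apply to Code DG9 with Code DG2.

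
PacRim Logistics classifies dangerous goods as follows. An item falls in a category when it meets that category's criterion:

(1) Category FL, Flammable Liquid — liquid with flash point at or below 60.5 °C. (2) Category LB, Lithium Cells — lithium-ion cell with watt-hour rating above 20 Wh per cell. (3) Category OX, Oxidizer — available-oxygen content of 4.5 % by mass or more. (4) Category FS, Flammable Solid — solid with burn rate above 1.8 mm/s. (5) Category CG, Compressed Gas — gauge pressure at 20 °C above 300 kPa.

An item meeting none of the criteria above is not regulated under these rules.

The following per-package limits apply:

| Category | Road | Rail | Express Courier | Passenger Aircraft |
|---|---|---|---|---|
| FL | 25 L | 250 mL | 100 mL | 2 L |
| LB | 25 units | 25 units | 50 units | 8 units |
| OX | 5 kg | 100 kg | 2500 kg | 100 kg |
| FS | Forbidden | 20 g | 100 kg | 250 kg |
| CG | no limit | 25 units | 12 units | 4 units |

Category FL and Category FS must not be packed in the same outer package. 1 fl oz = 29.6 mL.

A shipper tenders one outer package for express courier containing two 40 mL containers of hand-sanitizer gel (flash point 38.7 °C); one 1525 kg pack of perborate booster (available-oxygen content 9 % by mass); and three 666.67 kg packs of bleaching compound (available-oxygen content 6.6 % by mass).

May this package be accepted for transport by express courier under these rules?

With flash point 38.7 °C (≤ 60.5 °C), the hand-sanitizer gel falls in Category FL.
Available-oxygen content 9 % by mass meets the Category OX criterion (Oxidizer), so the perborate booster is Category OX.
Bleaching compound: available-oxygen content 6.6 % by mass ≥ 4.5 % by mass → Category OX (Oxidizer).
Category OX net quantity: 1525 kg + (three 666.67 kg packs = 2000.01 kg) = 3525.01 kg.
That exceeds the Category OX express courier limit of 2500 kg.
Category FL quantity: two 40 mL containers = 80 mL.
That is within the Category FL express courier limit of 100 mL.
The segregation rule (Category FL with Category FS) does not apply to Category OX with Category FL.

No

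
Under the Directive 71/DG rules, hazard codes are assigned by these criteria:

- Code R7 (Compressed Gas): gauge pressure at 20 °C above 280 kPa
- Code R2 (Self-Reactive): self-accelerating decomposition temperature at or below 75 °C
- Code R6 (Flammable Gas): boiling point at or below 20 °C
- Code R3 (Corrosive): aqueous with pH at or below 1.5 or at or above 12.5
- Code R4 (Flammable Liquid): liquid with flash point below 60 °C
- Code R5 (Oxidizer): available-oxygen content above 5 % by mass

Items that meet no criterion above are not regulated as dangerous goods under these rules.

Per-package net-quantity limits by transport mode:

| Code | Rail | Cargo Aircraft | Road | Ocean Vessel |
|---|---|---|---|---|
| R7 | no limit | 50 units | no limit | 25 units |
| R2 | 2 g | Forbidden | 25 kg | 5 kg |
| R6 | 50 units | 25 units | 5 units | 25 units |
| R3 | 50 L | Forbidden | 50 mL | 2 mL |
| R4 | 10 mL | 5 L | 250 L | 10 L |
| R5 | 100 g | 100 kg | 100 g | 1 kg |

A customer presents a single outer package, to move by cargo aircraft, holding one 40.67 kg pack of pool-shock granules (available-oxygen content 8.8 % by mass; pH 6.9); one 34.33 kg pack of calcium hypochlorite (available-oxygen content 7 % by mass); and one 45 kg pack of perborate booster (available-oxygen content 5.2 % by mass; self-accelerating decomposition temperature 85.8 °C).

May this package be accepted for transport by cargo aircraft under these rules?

With available-oxygen content 8.8 % by mass (> 5 % by mass), the pool-shock granules fall in Code R5.
Available-oxygen content 7 % by mass meets the Code R5 criterion (Oxidizer), so the calcium hypochlorite is Code R5.
Available-oxygen content 5.2 % by mass meets the Code R5 criterion (Oxidizer), so the perborate booster is Code R5.
Code R5 net quantity: 40.67 kg + 34.33 kg + 45 kg = 120 kg.
120 kg exceeds the cargo aircraft limit of 100 kg for Code R5.

No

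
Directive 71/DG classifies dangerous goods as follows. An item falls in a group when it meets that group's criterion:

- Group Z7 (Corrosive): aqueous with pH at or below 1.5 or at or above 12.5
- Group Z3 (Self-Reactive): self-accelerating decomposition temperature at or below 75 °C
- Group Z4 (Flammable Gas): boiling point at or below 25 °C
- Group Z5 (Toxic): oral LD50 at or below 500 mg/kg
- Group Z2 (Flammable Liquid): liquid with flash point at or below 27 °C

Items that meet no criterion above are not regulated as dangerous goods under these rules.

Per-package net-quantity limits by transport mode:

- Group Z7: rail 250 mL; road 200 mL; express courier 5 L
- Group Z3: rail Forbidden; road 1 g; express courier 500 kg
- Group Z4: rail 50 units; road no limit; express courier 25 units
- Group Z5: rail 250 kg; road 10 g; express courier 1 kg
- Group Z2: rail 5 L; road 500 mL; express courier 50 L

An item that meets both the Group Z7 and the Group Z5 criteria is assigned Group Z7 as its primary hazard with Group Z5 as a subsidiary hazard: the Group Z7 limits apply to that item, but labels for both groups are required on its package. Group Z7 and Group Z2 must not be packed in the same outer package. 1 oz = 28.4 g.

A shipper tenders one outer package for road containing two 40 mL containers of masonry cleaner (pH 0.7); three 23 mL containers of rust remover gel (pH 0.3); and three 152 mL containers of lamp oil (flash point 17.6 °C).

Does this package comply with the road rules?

With pH 0.7 (≤ 1.5), the masonry cleaner falls in Group Z7.
The rust remover gel has pH 0.3, which is ≤ 1.5, so it is Group Z7 (Corrosive).
The lamp oil has flash point 17.6 °C, which is ≤ 27 °C, so it is Group Z2 (Flammable Liquid).
Total Group Z7: (two 40 mL containers = 80 mL) + (three 23 mL containers = 69 mL) = 149 mL.
149 mL is within the road limit of 200 mL for Group Z7.
Group Z2 quantity: three 152 mL containers = 456 mL.
That is within the Group Z2 road limit of 500 mL.
Group Z7 and Group Z2 may not share an outer package.

No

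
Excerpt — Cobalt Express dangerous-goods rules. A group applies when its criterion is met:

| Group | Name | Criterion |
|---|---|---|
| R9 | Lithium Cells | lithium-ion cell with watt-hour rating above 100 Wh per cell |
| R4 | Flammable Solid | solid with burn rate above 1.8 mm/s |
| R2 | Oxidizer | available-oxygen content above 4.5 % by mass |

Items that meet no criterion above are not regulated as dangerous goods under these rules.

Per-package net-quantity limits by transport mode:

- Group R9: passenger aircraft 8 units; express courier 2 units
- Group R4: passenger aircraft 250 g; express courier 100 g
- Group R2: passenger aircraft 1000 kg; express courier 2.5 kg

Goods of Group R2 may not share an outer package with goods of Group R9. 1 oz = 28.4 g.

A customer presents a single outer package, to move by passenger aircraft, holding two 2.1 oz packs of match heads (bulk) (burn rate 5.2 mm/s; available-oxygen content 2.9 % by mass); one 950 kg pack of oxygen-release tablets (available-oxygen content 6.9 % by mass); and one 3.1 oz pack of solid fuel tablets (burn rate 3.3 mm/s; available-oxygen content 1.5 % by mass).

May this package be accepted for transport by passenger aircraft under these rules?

With burn rate 5.2 mm/s (> 1.8 mm/s), the match heads (bulk) fall in Group R4.
With available-oxygen content 6.9 % by mass (> 4.5 % by mass), the oxygen-release tablets fall in Group R2.
Burn rate 3.3 mm/s meets the Group R4 criterion (Flammable Solid), so the solid fuel tablets are Group R4.
Total Group R4: (two 2.1 oz packs = 119.28 g) + (one 3.1 oz pack = 88.04 g) = 207.32 g.
207.32 g is within the passenger aircraft limit of 250 g for Group R4.
Group R2 quantity: 950 kg.
950 kg is within the passenger aircraft limit of 1000 kg for Group R2.
The segregation rule (Group R2 with Group R9) does not apply to Group R4 with Group R2.
Every hazard group is within its passenger aircraft limit and no segregation rule is violated.

Yes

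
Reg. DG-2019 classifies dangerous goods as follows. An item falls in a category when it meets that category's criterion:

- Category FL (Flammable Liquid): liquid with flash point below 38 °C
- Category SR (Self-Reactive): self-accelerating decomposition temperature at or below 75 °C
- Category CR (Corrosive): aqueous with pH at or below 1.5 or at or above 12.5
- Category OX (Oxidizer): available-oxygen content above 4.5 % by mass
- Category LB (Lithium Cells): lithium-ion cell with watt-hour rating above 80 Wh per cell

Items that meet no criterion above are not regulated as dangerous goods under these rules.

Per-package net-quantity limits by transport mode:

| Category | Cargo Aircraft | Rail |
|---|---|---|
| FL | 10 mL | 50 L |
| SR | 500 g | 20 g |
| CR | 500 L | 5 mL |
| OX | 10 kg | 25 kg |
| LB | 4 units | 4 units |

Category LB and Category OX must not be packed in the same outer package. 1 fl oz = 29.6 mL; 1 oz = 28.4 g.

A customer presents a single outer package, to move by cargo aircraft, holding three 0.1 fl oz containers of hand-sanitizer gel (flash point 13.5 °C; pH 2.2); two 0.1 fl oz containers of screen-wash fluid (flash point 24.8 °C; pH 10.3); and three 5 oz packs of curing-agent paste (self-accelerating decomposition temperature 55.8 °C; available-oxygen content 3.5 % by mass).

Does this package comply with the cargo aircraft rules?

No

With flash point 13.5 °C (< 38 °C), the hand-sanitizer gel falls in Category FL.
The screen-wash fluid has flash point 24.8 °C, which is < 38 °C, so it is Category FL (Flammable Liquid).
Curing-agent paste: self-accelerating decomposition temperature 55.8 °C ≤ 75 °C → Category SR (Self-Reactive).
Category SR quantity: three 5 oz packs = 426 g.
426 g is within the cargo aircraft limit of 500 g for Category SR.
Total Category FL: (three 0.1 fl oz containers = 8.88 mL) + (two 0.1 fl oz containers = 5.92 mL) = 14.8 mL.
14.8 mL exceeds the cargo aircraft limit of 10 mL for Category FL.
The segregation rule (Category LB with Category OX) does not apply to Category SR with Category FL.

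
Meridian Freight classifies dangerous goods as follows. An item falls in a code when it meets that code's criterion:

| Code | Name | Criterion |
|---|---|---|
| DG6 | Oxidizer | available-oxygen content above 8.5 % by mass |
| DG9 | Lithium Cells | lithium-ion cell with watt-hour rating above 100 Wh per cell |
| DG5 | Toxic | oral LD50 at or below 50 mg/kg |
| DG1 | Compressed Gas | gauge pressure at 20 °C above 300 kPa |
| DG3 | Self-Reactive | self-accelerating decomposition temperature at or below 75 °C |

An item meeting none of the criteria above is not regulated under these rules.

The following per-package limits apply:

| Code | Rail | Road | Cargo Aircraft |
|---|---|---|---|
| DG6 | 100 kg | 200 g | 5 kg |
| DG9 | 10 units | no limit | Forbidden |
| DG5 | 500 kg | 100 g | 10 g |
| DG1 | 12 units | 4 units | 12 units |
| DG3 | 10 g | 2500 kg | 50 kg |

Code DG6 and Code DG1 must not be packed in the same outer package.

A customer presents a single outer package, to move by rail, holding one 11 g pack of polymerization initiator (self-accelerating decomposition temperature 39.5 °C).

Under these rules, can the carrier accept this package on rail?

No

The polymerization initiator has self-accelerating decomposition temperature 39.5 °C, which is ≤ 75 °C, so it is Code DG3 (Self-Reactive).
Code DG3 quantity: 11 g.
11 g > 10 g (rail limit, Code DG3) — over the limit.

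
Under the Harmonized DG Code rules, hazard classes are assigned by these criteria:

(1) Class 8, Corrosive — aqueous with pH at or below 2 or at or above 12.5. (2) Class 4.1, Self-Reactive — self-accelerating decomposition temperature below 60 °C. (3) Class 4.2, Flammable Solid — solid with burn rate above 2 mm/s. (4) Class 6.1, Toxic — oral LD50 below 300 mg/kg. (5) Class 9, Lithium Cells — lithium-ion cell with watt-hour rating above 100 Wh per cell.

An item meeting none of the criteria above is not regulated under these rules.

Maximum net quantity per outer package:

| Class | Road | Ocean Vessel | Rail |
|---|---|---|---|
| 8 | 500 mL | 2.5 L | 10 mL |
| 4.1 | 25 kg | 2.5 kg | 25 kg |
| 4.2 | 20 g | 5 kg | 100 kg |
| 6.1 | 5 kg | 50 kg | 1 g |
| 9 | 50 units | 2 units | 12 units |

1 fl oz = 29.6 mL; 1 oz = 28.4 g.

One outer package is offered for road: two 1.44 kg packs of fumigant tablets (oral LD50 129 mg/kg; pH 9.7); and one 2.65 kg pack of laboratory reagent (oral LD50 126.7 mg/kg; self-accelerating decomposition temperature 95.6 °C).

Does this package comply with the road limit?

With oral LD50 129 mg/kg (< 300 mg/kg), the fumigant tablets fall in Class 6.1.
Laboratory reagent: oral LD50 126.7 mg/kg < 300 mg/kg → Class 6.1 (Toxic).
Total Class 6.1: (two 1.44 kg packs = 2.88 kg) + 2.65 kg = 5.53 kg.
That exceeds the Class 6.1 road limit of 5 kg.

No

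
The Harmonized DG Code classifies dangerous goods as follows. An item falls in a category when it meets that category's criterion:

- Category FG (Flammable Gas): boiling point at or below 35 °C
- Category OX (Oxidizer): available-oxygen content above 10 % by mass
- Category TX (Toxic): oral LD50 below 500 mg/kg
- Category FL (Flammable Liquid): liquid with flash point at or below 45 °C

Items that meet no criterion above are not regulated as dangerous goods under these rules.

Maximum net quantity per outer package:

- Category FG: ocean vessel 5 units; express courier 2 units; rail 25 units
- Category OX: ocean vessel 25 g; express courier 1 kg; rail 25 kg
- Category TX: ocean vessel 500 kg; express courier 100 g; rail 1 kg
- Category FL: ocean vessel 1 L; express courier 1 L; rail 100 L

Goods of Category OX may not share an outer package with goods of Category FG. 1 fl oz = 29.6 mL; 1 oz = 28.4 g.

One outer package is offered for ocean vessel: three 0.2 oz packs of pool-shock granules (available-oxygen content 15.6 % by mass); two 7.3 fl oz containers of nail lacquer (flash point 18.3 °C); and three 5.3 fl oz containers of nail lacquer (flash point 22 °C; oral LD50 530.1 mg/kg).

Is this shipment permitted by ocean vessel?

Available-oxygen content 15.6 % by mass meets the Category OX criterion (Oxidizer), so the pool-shock granules are Category OX.
Flash point 18.3 °C meets the Category FL criterion (Flammable Liquid), so the nail lacquer is Category FL.
The nail lacquer has flash point 22 °C, which is ≤ 45 °C, so it is Category FL (Flammable Liquid).
Category FL net quantity: (two 7.3 fl oz containers = 432.16 mL) + (three 5.3 fl oz containers = 470.64 mL) = 902.8 mL.
902.8 mL ≤ 1 L (ocean vessel limit, Category FL) — within limit.
Category OX quantity: three 0.2 oz packs = 17.04 g.
That is within the Category OX ocean vessel limit of 25 g.
The segregation rule (Category OX with Category FG) does not apply to Category FL with Category OX.
Every hazard category is within its ocean vessel limit and no segregation rule is violated.

Yes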